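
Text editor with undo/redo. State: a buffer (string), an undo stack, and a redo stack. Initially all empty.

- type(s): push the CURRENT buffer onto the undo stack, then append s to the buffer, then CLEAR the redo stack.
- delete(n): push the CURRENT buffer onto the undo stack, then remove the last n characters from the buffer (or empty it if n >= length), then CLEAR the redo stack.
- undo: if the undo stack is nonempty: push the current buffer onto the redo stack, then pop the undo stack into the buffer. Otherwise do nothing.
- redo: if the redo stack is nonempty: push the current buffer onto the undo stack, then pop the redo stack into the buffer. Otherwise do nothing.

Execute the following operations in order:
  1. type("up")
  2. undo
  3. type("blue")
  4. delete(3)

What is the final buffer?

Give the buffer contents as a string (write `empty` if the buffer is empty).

After op 1 (type): buf='up' undo_depth=1 redo_depth=0
After op 2 (undo): buf='(empty)' undo_depth=0 redo_depth=1
After op 3 (type): buf='blue' undo_depth=1 redo_depth=0
After op 4 (delete): buf='b' undo_depth=2 redo_depth=0

Answer: b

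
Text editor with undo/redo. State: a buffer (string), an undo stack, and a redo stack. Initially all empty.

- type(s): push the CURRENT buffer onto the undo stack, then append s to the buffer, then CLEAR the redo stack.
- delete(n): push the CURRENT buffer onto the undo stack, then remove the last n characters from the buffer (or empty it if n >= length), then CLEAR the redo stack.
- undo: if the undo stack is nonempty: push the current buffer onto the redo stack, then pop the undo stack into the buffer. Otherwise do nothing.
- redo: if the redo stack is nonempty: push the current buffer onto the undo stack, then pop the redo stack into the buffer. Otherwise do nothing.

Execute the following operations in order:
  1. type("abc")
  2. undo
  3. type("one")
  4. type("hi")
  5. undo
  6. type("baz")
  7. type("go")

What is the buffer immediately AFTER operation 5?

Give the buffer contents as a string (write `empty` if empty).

Answer: one

Derivation:
After op 1 (type): buf='abc' undo_depth=1 redo_depth=0
After op 2 (undo): buf='(empty)' undo_depth=0 redo_depth=1
After op 3 (type): buf='one' undo_depth=1 redo_depth=0
After op 4 (type): buf='onehi' undo_depth=2 redo_depth=0
After op 5 (undo): buf='one' undo_depth=1 redo_depth=1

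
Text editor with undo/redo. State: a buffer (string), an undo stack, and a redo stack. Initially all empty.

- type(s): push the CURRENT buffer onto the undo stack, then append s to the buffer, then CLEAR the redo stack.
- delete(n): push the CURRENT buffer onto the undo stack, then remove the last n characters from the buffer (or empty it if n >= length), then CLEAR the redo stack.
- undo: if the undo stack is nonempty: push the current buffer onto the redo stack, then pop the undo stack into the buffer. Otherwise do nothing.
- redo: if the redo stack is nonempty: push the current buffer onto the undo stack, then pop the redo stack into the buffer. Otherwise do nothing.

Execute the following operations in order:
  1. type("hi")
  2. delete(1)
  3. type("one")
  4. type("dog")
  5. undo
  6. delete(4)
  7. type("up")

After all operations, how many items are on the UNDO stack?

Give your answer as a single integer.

Answer: 5

Derivation:
After op 1 (type): buf='hi' undo_depth=1 redo_depth=0
After op 2 (delete): buf='h' undo_depth=2 redo_depth=0
After op 3 (type): buf='hone' undo_depth=3 redo_depth=0
After op 4 (type): buf='honedog' undo_depth=4 redo_depth=0
After op 5 (undo): buf='hone' undo_depth=3 redo_depth=1
After op 6 (delete): buf='(empty)' undo_depth=4 redo_depth=0
After op 7 (type): buf='up' undo_depth=5 redo_depth=0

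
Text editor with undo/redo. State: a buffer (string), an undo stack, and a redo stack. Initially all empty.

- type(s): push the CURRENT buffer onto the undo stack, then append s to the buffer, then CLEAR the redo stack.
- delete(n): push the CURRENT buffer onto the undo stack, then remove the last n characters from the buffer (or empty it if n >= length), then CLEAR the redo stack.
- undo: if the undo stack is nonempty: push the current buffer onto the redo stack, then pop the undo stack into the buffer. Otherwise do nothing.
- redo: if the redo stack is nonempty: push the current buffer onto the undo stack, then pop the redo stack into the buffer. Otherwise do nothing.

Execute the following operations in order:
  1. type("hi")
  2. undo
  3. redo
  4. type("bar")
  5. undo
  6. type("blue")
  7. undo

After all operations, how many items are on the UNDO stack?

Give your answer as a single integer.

Answer: 1

Derivation:
After op 1 (type): buf='hi' undo_depth=1 redo_depth=0
After op 2 (undo): buf='(empty)' undo_depth=0 redo_depth=1
After op 3 (redo): buf='hi' undo_depth=1 redo_depth=0
After op 4 (type): buf='hibar' undo_depth=2 redo_depth=0
After op 5 (undo): buf='hi' undo_depth=1 redo_depth=1
After op 6 (type): buf='hiblue' undo_depth=2 redo_depth=0
After op 7 (undo): buf='hi' undo_depth=1 redo_depth=1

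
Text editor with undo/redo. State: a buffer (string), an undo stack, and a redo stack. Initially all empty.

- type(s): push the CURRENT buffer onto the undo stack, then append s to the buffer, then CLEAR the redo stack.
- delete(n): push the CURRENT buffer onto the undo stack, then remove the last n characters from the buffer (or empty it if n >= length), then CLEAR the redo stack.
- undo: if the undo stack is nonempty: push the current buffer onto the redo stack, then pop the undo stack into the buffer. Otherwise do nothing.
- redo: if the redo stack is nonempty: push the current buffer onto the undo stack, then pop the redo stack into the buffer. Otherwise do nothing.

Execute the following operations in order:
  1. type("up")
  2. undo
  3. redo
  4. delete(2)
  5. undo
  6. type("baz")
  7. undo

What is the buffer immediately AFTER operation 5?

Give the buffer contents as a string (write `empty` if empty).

After op 1 (type): buf='up' undo_depth=1 redo_depth=0
After op 2 (undo): buf='(empty)' undo_depth=0 redo_depth=1
After op 3 (redo): buf='up' undo_depth=1 redo_depth=0
After op 4 (delete): buf='(empty)' undo_depth=2 redo_depth=0
After op 5 (undo): buf='up' undo_depth=1 redo_depth=1

Answer: up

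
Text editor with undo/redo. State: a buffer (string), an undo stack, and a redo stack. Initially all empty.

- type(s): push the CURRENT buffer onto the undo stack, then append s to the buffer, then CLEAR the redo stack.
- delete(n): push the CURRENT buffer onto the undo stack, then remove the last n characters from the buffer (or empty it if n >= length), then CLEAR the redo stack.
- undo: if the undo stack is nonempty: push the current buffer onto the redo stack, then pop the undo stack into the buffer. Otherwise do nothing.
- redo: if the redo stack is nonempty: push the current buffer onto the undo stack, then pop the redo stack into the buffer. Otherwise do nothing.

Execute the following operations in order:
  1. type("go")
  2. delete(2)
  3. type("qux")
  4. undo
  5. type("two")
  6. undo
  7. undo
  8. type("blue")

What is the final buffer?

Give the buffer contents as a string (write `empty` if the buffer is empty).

After op 1 (type): buf='go' undo_depth=1 redo_depth=0
After op 2 (delete): buf='(empty)' undo_depth=2 redo_depth=0
After op 3 (type): buf='qux' undo_depth=3 redo_depth=0
After op 4 (undo): buf='(empty)' undo_depth=2 redo_depth=1
After op 5 (type): buf='two' undo_depth=3 redo_depth=0
After op 6 (undo): buf='(empty)' undo_depth=2 redo_depth=1
After op 7 (undo): buf='go' undo_depth=1 redo_depth=2
After op 8 (type): buf='goblue' undo_depth=2 redo_depth=0

Answer: goblue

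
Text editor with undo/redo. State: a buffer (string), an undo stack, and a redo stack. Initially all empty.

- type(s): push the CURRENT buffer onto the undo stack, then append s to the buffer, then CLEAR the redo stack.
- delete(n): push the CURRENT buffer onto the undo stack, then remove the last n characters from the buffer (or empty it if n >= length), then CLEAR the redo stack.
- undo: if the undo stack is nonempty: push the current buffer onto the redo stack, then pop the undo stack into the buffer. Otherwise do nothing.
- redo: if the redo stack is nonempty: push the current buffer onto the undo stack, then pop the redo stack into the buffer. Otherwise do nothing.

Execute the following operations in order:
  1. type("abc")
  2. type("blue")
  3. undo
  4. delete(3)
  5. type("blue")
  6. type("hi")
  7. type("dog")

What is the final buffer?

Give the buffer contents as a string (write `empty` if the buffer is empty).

Answer: bluehidog

Derivation:
After op 1 (type): buf='abc' undo_depth=1 redo_depth=0
After op 2 (type): buf='abcblue' undo_depth=2 redo_depth=0
After op 3 (undo): buf='abc' undo_depth=1 redo_depth=1
After op 4 (delete): buf='(empty)' undo_depth=2 redo_depth=0
After op 5 (type): buf='blue' undo_depth=3 redo_depth=0
After op 6 (type): buf='bluehi' undo_depth=4 redo_depth=0
After op 7 (type): buf='bluehidog' undo_depth=5 redo_depth=0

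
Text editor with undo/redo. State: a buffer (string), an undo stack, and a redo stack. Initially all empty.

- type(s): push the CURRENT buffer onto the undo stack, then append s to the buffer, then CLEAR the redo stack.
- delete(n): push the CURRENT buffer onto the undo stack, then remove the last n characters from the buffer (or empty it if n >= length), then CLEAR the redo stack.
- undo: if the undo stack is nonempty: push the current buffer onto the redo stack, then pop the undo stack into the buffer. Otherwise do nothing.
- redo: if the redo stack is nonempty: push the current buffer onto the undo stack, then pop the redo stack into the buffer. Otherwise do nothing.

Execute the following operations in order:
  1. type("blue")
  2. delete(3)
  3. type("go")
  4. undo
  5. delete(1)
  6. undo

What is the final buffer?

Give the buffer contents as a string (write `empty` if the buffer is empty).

After op 1 (type): buf='blue' undo_depth=1 redo_depth=0
After op 2 (delete): buf='b' undo_depth=2 redo_depth=0
After op 3 (type): buf='bgo' undo_depth=3 redo_depth=0
After op 4 (undo): buf='b' undo_depth=2 redo_depth=1
After op 5 (delete): buf='(empty)' undo_depth=3 redo_depth=0
After op 6 (undo): buf='b' undo_depth=2 redo_depth=1

Answer: b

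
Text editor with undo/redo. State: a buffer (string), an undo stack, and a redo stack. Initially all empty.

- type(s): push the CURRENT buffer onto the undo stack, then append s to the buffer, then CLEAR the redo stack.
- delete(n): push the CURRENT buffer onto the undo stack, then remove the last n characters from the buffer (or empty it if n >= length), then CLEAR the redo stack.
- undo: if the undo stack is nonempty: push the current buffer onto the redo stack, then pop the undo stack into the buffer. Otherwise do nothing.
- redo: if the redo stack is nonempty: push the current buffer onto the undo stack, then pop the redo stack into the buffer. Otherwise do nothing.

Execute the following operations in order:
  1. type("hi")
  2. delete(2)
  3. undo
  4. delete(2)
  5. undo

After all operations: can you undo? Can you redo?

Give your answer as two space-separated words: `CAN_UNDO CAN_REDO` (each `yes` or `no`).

After op 1 (type): buf='hi' undo_depth=1 redo_depth=0
After op 2 (delete): buf='(empty)' undo_depth=2 redo_depth=0
After op 3 (undo): buf='hi' undo_depth=1 redo_depth=1
After op 4 (delete): buf='(empty)' undo_depth=2 redo_depth=0
After op 5 (undo): buf='hi' undo_depth=1 redo_depth=1

Answer: yes yes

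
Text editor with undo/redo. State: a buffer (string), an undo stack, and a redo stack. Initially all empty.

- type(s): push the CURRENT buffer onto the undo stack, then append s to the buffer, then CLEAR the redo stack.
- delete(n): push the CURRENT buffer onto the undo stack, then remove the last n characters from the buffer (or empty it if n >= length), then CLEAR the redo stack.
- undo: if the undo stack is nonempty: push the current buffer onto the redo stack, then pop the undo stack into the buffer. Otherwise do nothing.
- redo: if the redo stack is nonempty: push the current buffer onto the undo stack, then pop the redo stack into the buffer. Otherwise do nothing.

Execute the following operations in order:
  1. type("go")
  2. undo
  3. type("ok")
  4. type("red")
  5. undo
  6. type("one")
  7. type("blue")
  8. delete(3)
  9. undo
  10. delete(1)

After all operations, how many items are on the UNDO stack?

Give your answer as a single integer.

Answer: 4

Derivation:
After op 1 (type): buf='go' undo_depth=1 redo_depth=0
After op 2 (undo): buf='(empty)' undo_depth=0 redo_depth=1
After op 3 (type): buf='ok' undo_depth=1 redo_depth=0
After op 4 (type): buf='okred' undo_depth=2 redo_depth=0
After op 5 (undo): buf='ok' undo_depth=1 redo_depth=1
After op 6 (type): buf='okone' undo_depth=2 redo_depth=0
After op 7 (type): buf='okoneblue' undo_depth=3 redo_depth=0
After op 8 (delete): buf='okoneb' undo_depth=4 redo_depth=0
After op 9 (undo): buf='okoneblue' undo_depth=3 redo_depth=1
After op 10 (delete): buf='okoneblu' undo_depth=4 redo_depth=0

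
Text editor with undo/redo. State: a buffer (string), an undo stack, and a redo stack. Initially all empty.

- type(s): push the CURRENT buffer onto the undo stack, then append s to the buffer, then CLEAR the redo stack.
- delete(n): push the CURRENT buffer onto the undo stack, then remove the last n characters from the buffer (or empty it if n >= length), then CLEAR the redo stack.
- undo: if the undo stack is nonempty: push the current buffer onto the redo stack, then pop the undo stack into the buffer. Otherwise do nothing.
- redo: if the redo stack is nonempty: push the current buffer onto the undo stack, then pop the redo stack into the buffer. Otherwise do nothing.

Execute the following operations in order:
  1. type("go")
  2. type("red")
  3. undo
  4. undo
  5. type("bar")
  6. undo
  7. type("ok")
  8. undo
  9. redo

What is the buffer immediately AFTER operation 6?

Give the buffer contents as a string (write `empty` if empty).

Answer: empty

Derivation:
After op 1 (type): buf='go' undo_depth=1 redo_depth=0
After op 2 (type): buf='gored' undo_depth=2 redo_depth=0
After op 3 (undo): buf='go' undo_depth=1 redo_depth=1
After op 4 (undo): buf='(empty)' undo_depth=0 redo_depth=2
After op 5 (type): buf='bar' undo_depth=1 redo_depth=0
After op 6 (undo): buf='(empty)' undo_depth=0 redo_depth=1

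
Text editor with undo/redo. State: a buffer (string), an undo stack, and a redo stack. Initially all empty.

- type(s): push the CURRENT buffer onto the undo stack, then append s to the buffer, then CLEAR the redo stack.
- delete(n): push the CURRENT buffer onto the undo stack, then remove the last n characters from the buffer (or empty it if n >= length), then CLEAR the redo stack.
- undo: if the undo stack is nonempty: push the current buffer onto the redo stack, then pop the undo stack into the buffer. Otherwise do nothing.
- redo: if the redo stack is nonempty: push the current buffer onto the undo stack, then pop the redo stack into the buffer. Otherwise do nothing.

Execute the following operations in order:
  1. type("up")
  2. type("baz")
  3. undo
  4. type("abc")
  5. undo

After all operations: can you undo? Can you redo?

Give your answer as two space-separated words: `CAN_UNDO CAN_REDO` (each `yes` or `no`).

After op 1 (type): buf='up' undo_depth=1 redo_depth=0
After op 2 (type): buf='upbaz' undo_depth=2 redo_depth=0
After op 3 (undo): buf='up' undo_depth=1 redo_depth=1
After op 4 (type): buf='upabc' undo_depth=2 redo_depth=0
After op 5 (undo): buf='up' undo_depth=1 redo_depth=1

Answer: yes yes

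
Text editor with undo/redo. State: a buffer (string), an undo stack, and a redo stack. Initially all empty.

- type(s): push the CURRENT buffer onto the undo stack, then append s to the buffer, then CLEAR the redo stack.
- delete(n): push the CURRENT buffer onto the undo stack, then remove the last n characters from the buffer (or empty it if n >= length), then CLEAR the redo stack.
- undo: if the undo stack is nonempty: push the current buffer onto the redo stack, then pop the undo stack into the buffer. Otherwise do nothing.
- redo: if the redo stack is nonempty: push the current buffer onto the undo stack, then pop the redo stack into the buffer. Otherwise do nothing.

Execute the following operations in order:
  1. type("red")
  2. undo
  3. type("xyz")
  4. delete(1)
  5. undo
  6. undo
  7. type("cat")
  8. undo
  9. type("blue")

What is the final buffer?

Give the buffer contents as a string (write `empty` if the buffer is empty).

After op 1 (type): buf='red' undo_depth=1 redo_depth=0
After op 2 (undo): buf='(empty)' undo_depth=0 redo_depth=1
After op 3 (type): buf='xyz' undo_depth=1 redo_depth=0
After op 4 (delete): buf='xy' undo_depth=2 redo_depth=0
After op 5 (undo): buf='xyz' undo_depth=1 redo_depth=1
After op 6 (undo): buf='(empty)' undo_depth=0 redo_depth=2
After op 7 (type): buf='cat' undo_depth=1 redo_depth=0
After op 8 (undo): buf='(empty)' undo_depth=0 redo_depth=1
After op 9 (type): buf='blue' undo_depth=1 redo_depth=0

Answer: blue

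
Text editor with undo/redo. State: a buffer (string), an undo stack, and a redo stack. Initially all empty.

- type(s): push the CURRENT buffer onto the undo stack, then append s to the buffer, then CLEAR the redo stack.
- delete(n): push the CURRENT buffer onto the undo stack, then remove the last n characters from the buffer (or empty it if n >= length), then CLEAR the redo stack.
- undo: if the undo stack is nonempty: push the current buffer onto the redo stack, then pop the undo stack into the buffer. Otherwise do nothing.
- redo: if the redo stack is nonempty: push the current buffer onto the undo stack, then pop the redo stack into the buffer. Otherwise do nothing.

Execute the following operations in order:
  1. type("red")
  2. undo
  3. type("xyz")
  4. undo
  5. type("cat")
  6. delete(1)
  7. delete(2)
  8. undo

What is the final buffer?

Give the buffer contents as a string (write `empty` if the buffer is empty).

After op 1 (type): buf='red' undo_depth=1 redo_depth=0
After op 2 (undo): buf='(empty)' undo_depth=0 redo_depth=1
After op 3 (type): buf='xyz' undo_depth=1 redo_depth=0
After op 4 (undo): buf='(empty)' undo_depth=0 redo_depth=1
After op 5 (type): buf='cat' undo_depth=1 redo_depth=0
After op 6 (delete): buf='ca' undo_depth=2 redo_depth=0
After op 7 (delete): buf='(empty)' undo_depth=3 redo_depth=0
After op 8 (undo): buf='ca' undo_depth=2 redo_depth=1

Answer: ca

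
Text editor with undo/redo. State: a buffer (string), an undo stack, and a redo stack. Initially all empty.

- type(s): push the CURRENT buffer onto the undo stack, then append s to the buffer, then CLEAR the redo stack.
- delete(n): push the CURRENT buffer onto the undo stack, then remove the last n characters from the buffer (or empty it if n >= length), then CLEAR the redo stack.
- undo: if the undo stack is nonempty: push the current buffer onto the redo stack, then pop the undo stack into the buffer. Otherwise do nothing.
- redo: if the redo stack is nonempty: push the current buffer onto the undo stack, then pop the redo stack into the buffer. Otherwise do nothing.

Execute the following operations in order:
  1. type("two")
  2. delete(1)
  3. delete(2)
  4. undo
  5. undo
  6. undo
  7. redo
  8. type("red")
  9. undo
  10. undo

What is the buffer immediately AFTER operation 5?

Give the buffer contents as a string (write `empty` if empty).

After op 1 (type): buf='two' undo_depth=1 redo_depth=0
After op 2 (delete): buf='tw' undo_depth=2 redo_depth=0
After op 3 (delete): buf='(empty)' undo_depth=3 redo_depth=0
After op 4 (undo): buf='tw' undo_depth=2 redo_depth=1
After op 5 (undo): buf='two' undo_depth=1 redo_depth=2

Answer: two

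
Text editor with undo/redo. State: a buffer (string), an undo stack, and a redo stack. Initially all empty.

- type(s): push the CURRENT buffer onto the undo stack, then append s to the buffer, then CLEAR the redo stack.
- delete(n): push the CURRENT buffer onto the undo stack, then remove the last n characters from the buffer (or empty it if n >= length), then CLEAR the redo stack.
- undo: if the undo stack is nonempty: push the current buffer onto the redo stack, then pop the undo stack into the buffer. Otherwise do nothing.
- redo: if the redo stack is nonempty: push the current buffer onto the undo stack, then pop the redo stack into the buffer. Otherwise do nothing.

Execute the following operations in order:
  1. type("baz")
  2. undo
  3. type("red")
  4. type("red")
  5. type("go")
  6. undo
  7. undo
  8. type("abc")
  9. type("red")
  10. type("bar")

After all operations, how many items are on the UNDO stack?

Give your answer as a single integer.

After op 1 (type): buf='baz' undo_depth=1 redo_depth=0
After op 2 (undo): buf='(empty)' undo_depth=0 redo_depth=1
After op 3 (type): buf='red' undo_depth=1 redo_depth=0
After op 4 (type): buf='redred' undo_depth=2 redo_depth=0
After op 5 (type): buf='redredgo' undo_depth=3 redo_depth=0
After op 6 (undo): buf='redred' undo_depth=2 redo_depth=1
After op 7 (undo): buf='red' undo_depth=1 redo_depth=2
After op 8 (type): buf='redabc' undo_depth=2 redo_depth=0
After op 9 (type): buf='redabcred' undo_depth=3 redo_depth=0
After op 10 (type): buf='redabcredbar' undo_depth=4 redo_depth=0

Answer: 4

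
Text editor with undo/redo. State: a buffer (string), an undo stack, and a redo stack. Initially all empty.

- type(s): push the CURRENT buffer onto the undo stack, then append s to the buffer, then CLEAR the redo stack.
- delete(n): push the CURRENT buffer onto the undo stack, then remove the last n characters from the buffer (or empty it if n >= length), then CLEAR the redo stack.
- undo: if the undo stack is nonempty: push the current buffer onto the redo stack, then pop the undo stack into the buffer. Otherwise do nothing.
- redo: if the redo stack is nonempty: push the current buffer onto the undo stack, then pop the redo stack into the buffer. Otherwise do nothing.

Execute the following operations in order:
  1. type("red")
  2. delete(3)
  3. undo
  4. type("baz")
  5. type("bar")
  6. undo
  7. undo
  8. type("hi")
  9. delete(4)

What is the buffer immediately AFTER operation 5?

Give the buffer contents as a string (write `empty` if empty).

Answer: redbazbar

Derivation:
After op 1 (type): buf='red' undo_depth=1 redo_depth=0
After op 2 (delete): buf='(empty)' undo_depth=2 redo_depth=0
After op 3 (undo): buf='red' undo_depth=1 redo_depth=1
After op 4 (type): buf='redbaz' undo_depth=2 redo_depth=0
After op 5 (type): buf='redbazbar' undo_depth=3 redo_depth=0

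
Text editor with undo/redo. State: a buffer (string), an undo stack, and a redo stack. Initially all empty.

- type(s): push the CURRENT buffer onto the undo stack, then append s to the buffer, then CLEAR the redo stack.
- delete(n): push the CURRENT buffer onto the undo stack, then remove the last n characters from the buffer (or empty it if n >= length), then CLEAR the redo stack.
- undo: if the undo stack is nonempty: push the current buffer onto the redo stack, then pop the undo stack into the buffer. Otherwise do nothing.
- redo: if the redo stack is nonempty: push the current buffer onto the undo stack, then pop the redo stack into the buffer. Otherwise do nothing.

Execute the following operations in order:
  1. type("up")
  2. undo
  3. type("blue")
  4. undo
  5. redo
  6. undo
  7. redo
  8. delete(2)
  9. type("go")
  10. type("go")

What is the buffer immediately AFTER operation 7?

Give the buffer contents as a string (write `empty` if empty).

Answer: blue

Derivation:
After op 1 (type): buf='up' undo_depth=1 redo_depth=0
After op 2 (undo): buf='(empty)' undo_depth=0 redo_depth=1
After op 3 (type): buf='blue' undo_depth=1 redo_depth=0
After op 4 (undo): buf='(empty)' undo_depth=0 redo_depth=1
After op 5 (redo): buf='blue' undo_depth=1 redo_depth=0
After op 6 (undo): buf='(empty)' undo_depth=0 redo_depth=1
After op 7 (redo): buf='blue' undo_depth=1 redo_depth=0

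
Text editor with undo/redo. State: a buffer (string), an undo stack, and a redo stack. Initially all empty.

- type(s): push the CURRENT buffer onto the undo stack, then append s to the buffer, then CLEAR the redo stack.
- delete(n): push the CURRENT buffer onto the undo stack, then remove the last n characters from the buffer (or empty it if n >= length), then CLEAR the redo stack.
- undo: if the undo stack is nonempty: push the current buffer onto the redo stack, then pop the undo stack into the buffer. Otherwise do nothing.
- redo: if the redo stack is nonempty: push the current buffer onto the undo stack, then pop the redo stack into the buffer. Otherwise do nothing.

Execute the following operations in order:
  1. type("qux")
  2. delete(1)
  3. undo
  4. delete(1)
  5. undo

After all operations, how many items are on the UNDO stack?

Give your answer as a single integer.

Answer: 1

Derivation:
After op 1 (type): buf='qux' undo_depth=1 redo_depth=0
After op 2 (delete): buf='qu' undo_depth=2 redo_depth=0
After op 3 (undo): buf='qux' undo_depth=1 redo_depth=1
After op 4 (delete): buf='qu' undo_depth=2 redo_depth=0
After op 5 (undo): buf='qux' undo_depth=1 redo_depth=1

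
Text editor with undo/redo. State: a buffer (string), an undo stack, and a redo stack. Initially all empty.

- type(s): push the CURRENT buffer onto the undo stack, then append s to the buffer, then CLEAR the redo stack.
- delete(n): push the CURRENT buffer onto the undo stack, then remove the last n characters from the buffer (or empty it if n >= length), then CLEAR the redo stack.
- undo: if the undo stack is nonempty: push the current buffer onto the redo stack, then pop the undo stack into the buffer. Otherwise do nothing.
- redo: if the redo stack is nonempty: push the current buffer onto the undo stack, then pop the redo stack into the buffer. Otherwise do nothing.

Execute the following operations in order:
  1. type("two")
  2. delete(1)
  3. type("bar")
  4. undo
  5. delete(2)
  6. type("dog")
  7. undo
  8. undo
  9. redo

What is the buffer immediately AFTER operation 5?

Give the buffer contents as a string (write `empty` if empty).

After op 1 (type): buf='two' undo_depth=1 redo_depth=0
After op 2 (delete): buf='tw' undo_depth=2 redo_depth=0
After op 3 (type): buf='twbar' undo_depth=3 redo_depth=0
After op 4 (undo): buf='tw' undo_depth=2 redo_depth=1
After op 5 (delete): buf='(empty)' undo_depth=3 redo_depth=0

Answer: empty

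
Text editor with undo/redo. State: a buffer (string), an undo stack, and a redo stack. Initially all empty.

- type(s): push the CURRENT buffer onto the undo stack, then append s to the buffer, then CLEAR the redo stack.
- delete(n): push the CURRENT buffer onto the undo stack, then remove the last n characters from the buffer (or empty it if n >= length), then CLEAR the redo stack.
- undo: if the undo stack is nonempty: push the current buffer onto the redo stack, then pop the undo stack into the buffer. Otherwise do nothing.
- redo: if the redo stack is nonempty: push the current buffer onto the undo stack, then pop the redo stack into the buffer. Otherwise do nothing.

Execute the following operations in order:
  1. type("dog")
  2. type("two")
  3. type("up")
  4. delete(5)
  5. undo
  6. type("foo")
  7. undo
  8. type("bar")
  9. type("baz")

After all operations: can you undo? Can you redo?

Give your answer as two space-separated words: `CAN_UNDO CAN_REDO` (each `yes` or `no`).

After op 1 (type): buf='dog' undo_depth=1 redo_depth=0
After op 2 (type): buf='dogtwo' undo_depth=2 redo_depth=0
After op 3 (type): buf='dogtwoup' undo_depth=3 redo_depth=0
After op 4 (delete): buf='dog' undo_depth=4 redo_depth=0
After op 5 (undo): buf='dogtwoup' undo_depth=3 redo_depth=1
After op 6 (type): buf='dogtwoupfoo' undo_depth=4 redo_depth=0
After op 7 (undo): buf='dogtwoup' undo_depth=3 redo_depth=1
After op 8 (type): buf='dogtwoupbar' undo_depth=4 redo_depth=0
After op 9 (type): buf='dogtwoupbarbaz' undo_depth=5 redo_depth=0

Answer: yes no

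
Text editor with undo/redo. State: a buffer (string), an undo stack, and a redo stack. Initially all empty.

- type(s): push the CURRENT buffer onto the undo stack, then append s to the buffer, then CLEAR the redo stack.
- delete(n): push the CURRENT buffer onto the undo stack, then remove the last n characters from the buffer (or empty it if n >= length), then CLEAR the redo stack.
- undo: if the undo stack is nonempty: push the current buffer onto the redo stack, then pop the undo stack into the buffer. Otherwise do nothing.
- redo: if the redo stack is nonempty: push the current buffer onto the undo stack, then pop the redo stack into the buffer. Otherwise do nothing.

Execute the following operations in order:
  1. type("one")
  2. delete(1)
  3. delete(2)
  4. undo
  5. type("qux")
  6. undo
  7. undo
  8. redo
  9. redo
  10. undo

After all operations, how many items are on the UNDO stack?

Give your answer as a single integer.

Answer: 2

Derivation:
After op 1 (type): buf='one' undo_depth=1 redo_depth=0
After op 2 (delete): buf='on' undo_depth=2 redo_depth=0
After op 3 (delete): buf='(empty)' undo_depth=3 redo_depth=0
After op 4 (undo): buf='on' undo_depth=2 redo_depth=1
After op 5 (type): buf='onqux' undo_depth=3 redo_depth=0
After op 6 (undo): buf='on' undo_depth=2 redo_depth=1
After op 7 (undo): buf='one' undo_depth=1 redo_depth=2
After op 8 (redo): buf='on' undo_depth=2 redo_depth=1
After op 9 (redo): buf='onqux' undo_depth=3 redo_depth=0
After op 10 (undo): buf='on' undo_depth=2 redo_depth=1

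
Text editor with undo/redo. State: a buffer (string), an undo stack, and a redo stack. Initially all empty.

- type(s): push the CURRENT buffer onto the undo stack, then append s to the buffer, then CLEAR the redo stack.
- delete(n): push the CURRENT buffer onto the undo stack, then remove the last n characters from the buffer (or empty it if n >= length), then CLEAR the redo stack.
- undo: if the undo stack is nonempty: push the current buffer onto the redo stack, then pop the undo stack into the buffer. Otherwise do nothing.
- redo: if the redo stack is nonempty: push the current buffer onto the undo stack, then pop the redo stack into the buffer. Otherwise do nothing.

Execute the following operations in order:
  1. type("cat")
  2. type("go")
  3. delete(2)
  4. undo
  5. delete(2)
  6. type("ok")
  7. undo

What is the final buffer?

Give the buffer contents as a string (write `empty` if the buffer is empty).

After op 1 (type): buf='cat' undo_depth=1 redo_depth=0
After op 2 (type): buf='catgo' undo_depth=2 redo_depth=0
After op 3 (delete): buf='cat' undo_depth=3 redo_depth=0
After op 4 (undo): buf='catgo' undo_depth=2 redo_depth=1
After op 5 (delete): buf='cat' undo_depth=3 redo_depth=0
After op 6 (type): buf='catok' undo_depth=4 redo_depth=0
After op 7 (undo): buf='cat' undo_depth=3 redo_depth=1

Answer: cat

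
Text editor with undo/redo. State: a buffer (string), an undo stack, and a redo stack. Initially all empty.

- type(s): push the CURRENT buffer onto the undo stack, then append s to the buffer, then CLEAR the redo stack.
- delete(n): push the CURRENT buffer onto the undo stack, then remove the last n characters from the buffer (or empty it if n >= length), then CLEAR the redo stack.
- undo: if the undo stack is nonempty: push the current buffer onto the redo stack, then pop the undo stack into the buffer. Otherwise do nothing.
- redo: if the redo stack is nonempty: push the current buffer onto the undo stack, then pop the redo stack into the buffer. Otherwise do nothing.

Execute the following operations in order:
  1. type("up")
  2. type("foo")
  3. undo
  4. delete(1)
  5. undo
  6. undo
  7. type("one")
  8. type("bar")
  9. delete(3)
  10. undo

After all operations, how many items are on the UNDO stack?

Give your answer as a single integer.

Answer: 2

Derivation:
After op 1 (type): buf='up' undo_depth=1 redo_depth=0
After op 2 (type): buf='upfoo' undo_depth=2 redo_depth=0
After op 3 (undo): buf='up' undo_depth=1 redo_depth=1
After op 4 (delete): buf='u' undo_depth=2 redo_depth=0
After op 5 (undo): buf='up' undo_depth=1 redo_depth=1
After op 6 (undo): buf='(empty)' undo_depth=0 redo_depth=2
After op 7 (type): buf='one' undo_depth=1 redo_depth=0
After op 8 (type): buf='onebar' undo_depth=2 redo_depth=0
After op 9 (delete): buf='one' undo_depth=3 redo_depth=0
After op 10 (undo): buf='onebar' undo_depth=2 redo_depth=1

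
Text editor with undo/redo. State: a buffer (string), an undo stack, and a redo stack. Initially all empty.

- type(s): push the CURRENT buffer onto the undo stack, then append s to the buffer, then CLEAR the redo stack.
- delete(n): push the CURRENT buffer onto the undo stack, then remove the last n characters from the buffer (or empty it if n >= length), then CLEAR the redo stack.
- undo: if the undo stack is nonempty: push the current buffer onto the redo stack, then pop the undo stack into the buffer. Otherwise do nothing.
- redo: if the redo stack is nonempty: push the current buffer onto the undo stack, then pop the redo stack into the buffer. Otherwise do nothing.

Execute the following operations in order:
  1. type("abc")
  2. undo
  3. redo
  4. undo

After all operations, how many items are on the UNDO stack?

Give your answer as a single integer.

After op 1 (type): buf='abc' undo_depth=1 redo_depth=0
After op 2 (undo): buf='(empty)' undo_depth=0 redo_depth=1
After op 3 (redo): buf='abc' undo_depth=1 redo_depth=0
After op 4 (undo): buf='(empty)' undo_depth=0 redo_depth=1

Answer: 0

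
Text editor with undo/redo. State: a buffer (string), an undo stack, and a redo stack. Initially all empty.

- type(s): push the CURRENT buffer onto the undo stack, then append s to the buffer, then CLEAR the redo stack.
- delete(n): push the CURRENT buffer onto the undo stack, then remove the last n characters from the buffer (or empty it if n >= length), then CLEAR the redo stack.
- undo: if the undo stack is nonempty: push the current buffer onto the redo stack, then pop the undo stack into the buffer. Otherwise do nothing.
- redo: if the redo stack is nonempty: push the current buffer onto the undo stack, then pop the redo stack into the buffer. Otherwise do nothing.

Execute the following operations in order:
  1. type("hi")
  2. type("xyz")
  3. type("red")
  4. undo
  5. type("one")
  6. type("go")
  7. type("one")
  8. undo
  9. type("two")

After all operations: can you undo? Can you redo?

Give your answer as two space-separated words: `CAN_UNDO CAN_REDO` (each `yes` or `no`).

After op 1 (type): buf='hi' undo_depth=1 redo_depth=0
After op 2 (type): buf='hixyz' undo_depth=2 redo_depth=0
After op 3 (type): buf='hixyzred' undo_depth=3 redo_depth=0
After op 4 (undo): buf='hixyz' undo_depth=2 redo_depth=1
After op 5 (type): buf='hixyzone' undo_depth=3 redo_depth=0
After op 6 (type): buf='hixyzonego' undo_depth=4 redo_depth=0
After op 7 (type): buf='hixyzonegoone' undo_depth=5 redo_depth=0
After op 8 (undo): buf='hixyzonego' undo_depth=4 redo_depth=1
After op 9 (type): buf='hixyzonegotwo' undo_depth=5 redo_depth=0

Answer: yes no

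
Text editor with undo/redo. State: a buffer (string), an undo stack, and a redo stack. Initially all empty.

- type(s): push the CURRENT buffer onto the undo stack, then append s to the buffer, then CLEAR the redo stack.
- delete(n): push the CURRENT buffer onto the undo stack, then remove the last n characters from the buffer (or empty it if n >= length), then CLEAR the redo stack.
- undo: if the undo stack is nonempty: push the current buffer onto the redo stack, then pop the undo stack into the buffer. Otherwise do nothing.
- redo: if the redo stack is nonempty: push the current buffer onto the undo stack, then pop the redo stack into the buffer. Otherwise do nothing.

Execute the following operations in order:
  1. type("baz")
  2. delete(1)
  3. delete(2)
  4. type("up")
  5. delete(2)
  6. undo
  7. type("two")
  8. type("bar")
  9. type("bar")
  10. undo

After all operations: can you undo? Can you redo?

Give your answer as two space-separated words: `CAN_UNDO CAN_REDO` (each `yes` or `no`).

Answer: yes yes

Derivation:
After op 1 (type): buf='baz' undo_depth=1 redo_depth=0
After op 2 (delete): buf='ba' undo_depth=2 redo_depth=0
After op 3 (delete): buf='(empty)' undo_depth=3 redo_depth=0
After op 4 (type): buf='up' undo_depth=4 redo_depth=0
After op 5 (delete): buf='(empty)' undo_depth=5 redo_depth=0
After op 6 (undo): buf='up' undo_depth=4 redo_depth=1
After op 7 (type): buf='uptwo' undo_depth=5 redo_depth=0
After op 8 (type): buf='uptwobar' undo_depth=6 redo_depth=0
After op 9 (type): buf='uptwobarbar' undo_depth=7 redo_depth=0
After op 10 (undo): buf='uptwobar' undo_depth=6 redo_depth=1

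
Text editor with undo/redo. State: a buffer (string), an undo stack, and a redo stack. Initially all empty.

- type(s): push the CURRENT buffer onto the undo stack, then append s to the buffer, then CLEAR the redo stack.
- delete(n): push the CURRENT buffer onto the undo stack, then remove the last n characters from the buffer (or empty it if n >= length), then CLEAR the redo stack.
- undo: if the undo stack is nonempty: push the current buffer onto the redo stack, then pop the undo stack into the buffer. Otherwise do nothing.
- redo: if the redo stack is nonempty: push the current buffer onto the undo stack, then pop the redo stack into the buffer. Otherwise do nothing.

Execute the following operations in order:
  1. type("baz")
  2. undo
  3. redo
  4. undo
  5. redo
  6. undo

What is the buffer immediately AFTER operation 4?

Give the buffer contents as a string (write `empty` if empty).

After op 1 (type): buf='baz' undo_depth=1 redo_depth=0
After op 2 (undo): buf='(empty)' undo_depth=0 redo_depth=1
After op 3 (redo): buf='baz' undo_depth=1 redo_depth=0
After op 4 (undo): buf='(empty)' undo_depth=0 redo_depth=1

Answer: empty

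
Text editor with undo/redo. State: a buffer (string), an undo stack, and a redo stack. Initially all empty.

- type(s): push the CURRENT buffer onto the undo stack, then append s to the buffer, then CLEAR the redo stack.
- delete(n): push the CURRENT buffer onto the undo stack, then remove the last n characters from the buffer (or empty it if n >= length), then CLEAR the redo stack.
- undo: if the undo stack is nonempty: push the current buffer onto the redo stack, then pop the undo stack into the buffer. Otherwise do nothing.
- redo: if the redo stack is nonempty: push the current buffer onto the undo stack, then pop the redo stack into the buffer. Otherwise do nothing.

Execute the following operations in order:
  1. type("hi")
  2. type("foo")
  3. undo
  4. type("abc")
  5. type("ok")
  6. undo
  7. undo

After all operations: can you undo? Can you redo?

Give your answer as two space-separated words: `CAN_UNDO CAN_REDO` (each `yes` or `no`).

Answer: yes yes

Derivation:
After op 1 (type): buf='hi' undo_depth=1 redo_depth=0
After op 2 (type): buf='hifoo' undo_depth=2 redo_depth=0
After op 3 (undo): buf='hi' undo_depth=1 redo_depth=1
After op 4 (type): buf='hiabc' undo_depth=2 redo_depth=0
After op 5 (type): buf='hiabcok' undo_depth=3 redo_depth=0
After op 6 (undo): buf='hiabc' undo_depth=2 redo_depth=1
After op 7 (undo): buf='hi' undo_depth=1 redo_depth=2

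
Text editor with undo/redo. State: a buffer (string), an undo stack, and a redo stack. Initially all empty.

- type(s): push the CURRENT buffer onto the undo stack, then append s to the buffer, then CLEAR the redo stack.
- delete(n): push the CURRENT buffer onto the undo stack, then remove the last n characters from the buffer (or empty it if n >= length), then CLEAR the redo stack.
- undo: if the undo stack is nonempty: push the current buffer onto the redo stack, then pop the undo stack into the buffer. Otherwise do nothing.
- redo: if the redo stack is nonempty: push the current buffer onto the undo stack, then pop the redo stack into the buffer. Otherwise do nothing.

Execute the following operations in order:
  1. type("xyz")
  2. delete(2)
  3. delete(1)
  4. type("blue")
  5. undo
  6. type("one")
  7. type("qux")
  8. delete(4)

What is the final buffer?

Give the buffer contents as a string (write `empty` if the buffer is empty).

After op 1 (type): buf='xyz' undo_depth=1 redo_depth=0
After op 2 (delete): buf='x' undo_depth=2 redo_depth=0
After op 3 (delete): buf='(empty)' undo_depth=3 redo_depth=0
After op 4 (type): buf='blue' undo_depth=4 redo_depth=0
After op 5 (undo): buf='(empty)' undo_depth=3 redo_depth=1
After op 6 (type): buf='one' undo_depth=4 redo_depth=0
After op 7 (type): buf='onequx' undo_depth=5 redo_depth=0
After op 8 (delete): buf='on' undo_depth=6 redo_depth=0

Answer: on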